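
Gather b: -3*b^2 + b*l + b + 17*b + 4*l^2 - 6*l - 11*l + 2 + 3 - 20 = -3*b^2 + b*(l + 18) + 4*l^2 - 17*l - 15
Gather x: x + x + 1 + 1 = 2*x + 2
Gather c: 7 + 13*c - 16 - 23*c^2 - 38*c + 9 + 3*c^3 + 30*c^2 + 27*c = 3*c^3 + 7*c^2 + 2*c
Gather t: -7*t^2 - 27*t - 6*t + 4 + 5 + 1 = -7*t^2 - 33*t + 10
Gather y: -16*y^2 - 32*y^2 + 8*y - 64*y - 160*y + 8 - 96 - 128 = -48*y^2 - 216*y - 216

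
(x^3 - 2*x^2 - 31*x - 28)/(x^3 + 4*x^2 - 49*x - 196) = (x + 1)/(x + 7)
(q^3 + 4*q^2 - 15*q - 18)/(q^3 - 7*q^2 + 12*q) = (q^2 + 7*q + 6)/(q*(q - 4))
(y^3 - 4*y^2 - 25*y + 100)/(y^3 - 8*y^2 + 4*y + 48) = (y^2 - 25)/(y^2 - 4*y - 12)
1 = 1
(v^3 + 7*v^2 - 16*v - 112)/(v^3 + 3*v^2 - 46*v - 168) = (v^2 + 3*v - 28)/(v^2 - v - 42)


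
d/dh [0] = 0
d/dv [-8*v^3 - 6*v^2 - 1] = 12*v*(-2*v - 1)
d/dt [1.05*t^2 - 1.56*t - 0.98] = 2.1*t - 1.56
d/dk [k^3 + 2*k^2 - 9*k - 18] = 3*k^2 + 4*k - 9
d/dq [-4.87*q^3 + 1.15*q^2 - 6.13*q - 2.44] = -14.61*q^2 + 2.3*q - 6.13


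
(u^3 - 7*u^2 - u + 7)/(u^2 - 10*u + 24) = (u^3 - 7*u^2 - u + 7)/(u^2 - 10*u + 24)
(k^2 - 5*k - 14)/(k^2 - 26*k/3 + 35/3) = 3*(k + 2)/(3*k - 5)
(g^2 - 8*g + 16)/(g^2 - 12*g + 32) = (g - 4)/(g - 8)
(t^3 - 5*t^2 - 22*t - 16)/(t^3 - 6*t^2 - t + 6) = (t^2 - 6*t - 16)/(t^2 - 7*t + 6)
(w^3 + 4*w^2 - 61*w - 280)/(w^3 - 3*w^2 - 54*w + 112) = (w + 5)/(w - 2)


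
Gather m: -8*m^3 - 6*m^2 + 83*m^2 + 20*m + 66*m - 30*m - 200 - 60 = -8*m^3 + 77*m^2 + 56*m - 260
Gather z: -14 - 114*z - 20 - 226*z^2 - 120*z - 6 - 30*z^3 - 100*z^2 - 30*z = -30*z^3 - 326*z^2 - 264*z - 40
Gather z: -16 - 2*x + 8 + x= -x - 8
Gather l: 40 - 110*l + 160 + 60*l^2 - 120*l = 60*l^2 - 230*l + 200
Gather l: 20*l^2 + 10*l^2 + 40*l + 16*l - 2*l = 30*l^2 + 54*l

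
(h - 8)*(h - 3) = h^2 - 11*h + 24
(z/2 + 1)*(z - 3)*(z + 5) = z^3/2 + 2*z^2 - 11*z/2 - 15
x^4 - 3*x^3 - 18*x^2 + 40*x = x*(x - 5)*(x - 2)*(x + 4)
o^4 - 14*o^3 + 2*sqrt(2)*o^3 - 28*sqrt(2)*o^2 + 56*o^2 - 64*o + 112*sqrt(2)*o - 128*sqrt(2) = (o - 8)*(o - 4)*(o - 2)*(o + 2*sqrt(2))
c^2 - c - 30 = (c - 6)*(c + 5)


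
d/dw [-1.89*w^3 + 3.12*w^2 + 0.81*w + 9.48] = -5.67*w^2 + 6.24*w + 0.81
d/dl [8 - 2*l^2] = -4*l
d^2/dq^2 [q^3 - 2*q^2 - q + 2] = 6*q - 4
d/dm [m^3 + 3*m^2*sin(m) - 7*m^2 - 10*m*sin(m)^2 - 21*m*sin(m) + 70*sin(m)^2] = 3*m^2*cos(m) + 3*m^2 + 6*m*sin(m) - 10*m*sin(2*m) - 21*m*cos(m) - 14*m - 10*sin(m)^2 - 21*sin(m) + 70*sin(2*m)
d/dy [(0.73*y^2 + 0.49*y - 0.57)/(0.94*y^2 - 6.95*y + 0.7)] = (-5.5341*y^2 + 2.0936*y - 3.6185)/(0.8836*y^4 - 13.066*y^3 + 49.6185*y^2 - 9.73*y + 0.49)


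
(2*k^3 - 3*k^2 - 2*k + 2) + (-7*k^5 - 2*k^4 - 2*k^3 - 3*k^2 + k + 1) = -7*k^5 - 2*k^4 - 6*k^2 - k + 3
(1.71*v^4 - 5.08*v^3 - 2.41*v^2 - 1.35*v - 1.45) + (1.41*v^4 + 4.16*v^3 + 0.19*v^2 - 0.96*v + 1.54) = 3.12*v^4 - 0.92*v^3 - 2.22*v^2 - 2.31*v + 0.0900000000000001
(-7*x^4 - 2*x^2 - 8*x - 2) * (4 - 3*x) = 21*x^5 - 28*x^4 + 6*x^3 + 16*x^2 - 26*x - 8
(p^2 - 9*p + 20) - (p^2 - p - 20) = 40 - 8*p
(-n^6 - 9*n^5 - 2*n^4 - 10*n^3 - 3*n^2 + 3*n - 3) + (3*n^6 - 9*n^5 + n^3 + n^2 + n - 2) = 2*n^6 - 18*n^5 - 2*n^4 - 9*n^3 - 2*n^2 + 4*n - 5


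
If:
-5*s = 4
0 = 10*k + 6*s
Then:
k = 12/25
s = -4/5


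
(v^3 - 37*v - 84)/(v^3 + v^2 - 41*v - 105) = (v + 4)/(v + 5)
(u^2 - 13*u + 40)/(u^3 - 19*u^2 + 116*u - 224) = (u - 5)/(u^2 - 11*u + 28)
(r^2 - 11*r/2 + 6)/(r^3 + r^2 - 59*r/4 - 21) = 2*(2*r - 3)/(4*r^2 + 20*r + 21)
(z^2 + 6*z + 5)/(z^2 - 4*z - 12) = (z^2 + 6*z + 5)/(z^2 - 4*z - 12)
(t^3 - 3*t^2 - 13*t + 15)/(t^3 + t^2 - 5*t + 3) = (t - 5)/(t - 1)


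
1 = 1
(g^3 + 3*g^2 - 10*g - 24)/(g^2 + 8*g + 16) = (g^2 - g - 6)/(g + 4)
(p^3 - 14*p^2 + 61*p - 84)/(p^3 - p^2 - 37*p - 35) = (p^2 - 7*p + 12)/(p^2 + 6*p + 5)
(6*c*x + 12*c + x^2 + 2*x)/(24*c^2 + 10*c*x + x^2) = (x + 2)/(4*c + x)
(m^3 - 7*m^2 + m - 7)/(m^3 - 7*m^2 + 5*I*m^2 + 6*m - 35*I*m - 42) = (m + I)/(m + 6*I)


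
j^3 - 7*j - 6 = (j - 3)*(j + 1)*(j + 2)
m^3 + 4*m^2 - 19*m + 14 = (m - 2)*(m - 1)*(m + 7)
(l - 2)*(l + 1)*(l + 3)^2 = l^4 + 5*l^3 + l^2 - 21*l - 18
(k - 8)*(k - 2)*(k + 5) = k^3 - 5*k^2 - 34*k + 80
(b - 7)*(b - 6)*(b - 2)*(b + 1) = b^4 - 14*b^3 + 53*b^2 - 16*b - 84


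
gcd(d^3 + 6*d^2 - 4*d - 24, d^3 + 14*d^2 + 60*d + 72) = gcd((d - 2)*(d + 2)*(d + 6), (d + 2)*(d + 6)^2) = d^2 + 8*d + 12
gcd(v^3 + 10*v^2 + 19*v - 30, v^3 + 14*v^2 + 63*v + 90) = v^2 + 11*v + 30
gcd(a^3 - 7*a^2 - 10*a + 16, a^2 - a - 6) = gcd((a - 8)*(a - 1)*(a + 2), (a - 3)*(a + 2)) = a + 2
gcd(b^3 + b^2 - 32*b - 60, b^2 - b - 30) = b^2 - b - 30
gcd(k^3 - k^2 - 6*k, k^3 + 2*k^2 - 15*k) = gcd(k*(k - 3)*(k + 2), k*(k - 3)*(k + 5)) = k^2 - 3*k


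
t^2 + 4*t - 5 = (t - 1)*(t + 5)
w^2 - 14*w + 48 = (w - 8)*(w - 6)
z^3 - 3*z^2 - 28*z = z*(z - 7)*(z + 4)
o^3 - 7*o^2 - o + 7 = (o - 7)*(o - 1)*(o + 1)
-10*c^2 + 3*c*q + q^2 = (-2*c + q)*(5*c + q)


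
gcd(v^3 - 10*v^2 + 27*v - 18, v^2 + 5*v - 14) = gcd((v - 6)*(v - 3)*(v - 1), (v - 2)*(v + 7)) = 1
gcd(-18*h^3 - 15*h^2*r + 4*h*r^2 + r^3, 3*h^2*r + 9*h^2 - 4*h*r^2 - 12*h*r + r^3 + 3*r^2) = -3*h + r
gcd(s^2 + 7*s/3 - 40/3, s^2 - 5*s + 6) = 1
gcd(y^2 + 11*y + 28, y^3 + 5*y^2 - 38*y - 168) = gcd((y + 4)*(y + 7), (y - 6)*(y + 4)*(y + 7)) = y^2 + 11*y + 28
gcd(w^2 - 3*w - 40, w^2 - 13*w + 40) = w - 8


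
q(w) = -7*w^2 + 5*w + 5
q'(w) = 5 - 14*w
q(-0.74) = -2.53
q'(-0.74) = 15.36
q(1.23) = 0.56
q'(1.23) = -12.22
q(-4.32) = -147.24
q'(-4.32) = 65.48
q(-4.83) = -182.45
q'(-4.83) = 72.62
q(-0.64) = -1.07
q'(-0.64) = 13.96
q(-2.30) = -43.53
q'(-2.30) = 37.20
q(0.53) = 5.68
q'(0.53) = -2.42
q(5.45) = -175.67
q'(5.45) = -71.30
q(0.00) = 5.00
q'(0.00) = 5.00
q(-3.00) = -73.00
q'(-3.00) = 47.00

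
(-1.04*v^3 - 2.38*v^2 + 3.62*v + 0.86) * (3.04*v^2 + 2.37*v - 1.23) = -3.1616*v^5 - 9.7*v^4 + 6.6434*v^3 + 14.1212*v^2 - 2.4144*v - 1.0578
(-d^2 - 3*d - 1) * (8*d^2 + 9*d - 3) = -8*d^4 - 33*d^3 - 32*d^2 + 3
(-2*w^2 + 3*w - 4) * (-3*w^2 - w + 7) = 6*w^4 - 7*w^3 - 5*w^2 + 25*w - 28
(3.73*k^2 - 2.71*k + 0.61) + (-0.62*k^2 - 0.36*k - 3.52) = 3.11*k^2 - 3.07*k - 2.91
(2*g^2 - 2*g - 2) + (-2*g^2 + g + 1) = -g - 1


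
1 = 1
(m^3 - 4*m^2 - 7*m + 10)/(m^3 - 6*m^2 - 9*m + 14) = (m - 5)/(m - 7)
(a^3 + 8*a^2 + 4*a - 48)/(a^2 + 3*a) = (a^3 + 8*a^2 + 4*a - 48)/(a*(a + 3))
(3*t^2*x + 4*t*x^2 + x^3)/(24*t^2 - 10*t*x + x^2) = x*(3*t^2 + 4*t*x + x^2)/(24*t^2 - 10*t*x + x^2)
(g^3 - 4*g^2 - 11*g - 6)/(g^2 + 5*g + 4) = (g^2 - 5*g - 6)/(g + 4)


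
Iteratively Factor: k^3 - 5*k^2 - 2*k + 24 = (k + 2)*(k^2 - 7*k + 12) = (k - 3)*(k + 2)*(k - 4)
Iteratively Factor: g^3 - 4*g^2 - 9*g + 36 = (g - 4)*(g^2 - 9) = (g - 4)*(g - 3)*(g + 3)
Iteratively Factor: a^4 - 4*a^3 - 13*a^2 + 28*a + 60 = (a - 5)*(a^3 + a^2 - 8*a - 12) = (a - 5)*(a + 2)*(a^2 - a - 6) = (a - 5)*(a + 2)^2*(a - 3)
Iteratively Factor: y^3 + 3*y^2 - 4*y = (y + 4)*(y^2 - y) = (y - 1)*(y + 4)*(y)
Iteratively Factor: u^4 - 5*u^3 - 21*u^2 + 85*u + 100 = (u + 1)*(u^3 - 6*u^2 - 15*u + 100) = (u + 1)*(u + 4)*(u^2 - 10*u + 25) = (u - 5)*(u + 1)*(u + 4)*(u - 5)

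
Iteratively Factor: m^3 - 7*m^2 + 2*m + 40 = (m - 5)*(m^2 - 2*m - 8) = (m - 5)*(m - 4)*(m + 2)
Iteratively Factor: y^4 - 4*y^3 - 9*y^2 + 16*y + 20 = (y - 2)*(y^3 - 2*y^2 - 13*y - 10) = (y - 5)*(y - 2)*(y^2 + 3*y + 2) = (y - 5)*(y - 2)*(y + 2)*(y + 1)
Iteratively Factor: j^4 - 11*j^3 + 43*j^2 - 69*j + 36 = (j - 3)*(j^3 - 8*j^2 + 19*j - 12) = (j - 3)^2*(j^2 - 5*j + 4) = (j - 4)*(j - 3)^2*(j - 1)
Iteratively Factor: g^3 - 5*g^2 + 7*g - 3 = (g - 1)*(g^2 - 4*g + 3) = (g - 3)*(g - 1)*(g - 1)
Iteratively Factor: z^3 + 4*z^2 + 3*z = (z + 3)*(z^2 + z) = z*(z + 3)*(z + 1)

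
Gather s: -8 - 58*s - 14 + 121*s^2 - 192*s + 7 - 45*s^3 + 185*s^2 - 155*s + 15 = -45*s^3 + 306*s^2 - 405*s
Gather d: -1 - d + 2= 1 - d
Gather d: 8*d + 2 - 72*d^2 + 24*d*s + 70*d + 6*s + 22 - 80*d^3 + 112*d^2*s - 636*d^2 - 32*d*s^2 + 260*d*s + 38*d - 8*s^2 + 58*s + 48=-80*d^3 + d^2*(112*s - 708) + d*(-32*s^2 + 284*s + 116) - 8*s^2 + 64*s + 72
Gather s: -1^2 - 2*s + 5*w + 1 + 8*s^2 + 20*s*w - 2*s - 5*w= 8*s^2 + s*(20*w - 4)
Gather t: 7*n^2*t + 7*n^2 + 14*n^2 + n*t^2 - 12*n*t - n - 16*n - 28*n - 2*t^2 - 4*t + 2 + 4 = 21*n^2 - 45*n + t^2*(n - 2) + t*(7*n^2 - 12*n - 4) + 6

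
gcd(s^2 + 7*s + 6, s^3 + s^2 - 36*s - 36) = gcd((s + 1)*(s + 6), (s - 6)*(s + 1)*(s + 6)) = s^2 + 7*s + 6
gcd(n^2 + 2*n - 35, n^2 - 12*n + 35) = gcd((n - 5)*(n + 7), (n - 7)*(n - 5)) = n - 5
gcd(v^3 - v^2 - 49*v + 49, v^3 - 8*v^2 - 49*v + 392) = v^2 - 49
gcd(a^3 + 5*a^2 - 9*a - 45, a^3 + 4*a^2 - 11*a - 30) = a^2 + 2*a - 15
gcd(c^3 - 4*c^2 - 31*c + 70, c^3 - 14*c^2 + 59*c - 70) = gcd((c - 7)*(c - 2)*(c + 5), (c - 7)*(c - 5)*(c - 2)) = c^2 - 9*c + 14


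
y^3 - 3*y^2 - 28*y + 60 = (y - 6)*(y - 2)*(y + 5)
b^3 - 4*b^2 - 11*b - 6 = (b - 6)*(b + 1)^2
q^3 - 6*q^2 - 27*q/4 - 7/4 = (q - 7)*(q + 1/2)^2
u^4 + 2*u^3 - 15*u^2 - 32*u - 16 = (u - 4)*(u + 1)^2*(u + 4)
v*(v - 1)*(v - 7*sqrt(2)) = v^3 - 7*sqrt(2)*v^2 - v^2 + 7*sqrt(2)*v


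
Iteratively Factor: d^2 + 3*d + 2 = (d + 1)*(d + 2)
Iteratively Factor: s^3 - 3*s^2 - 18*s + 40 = (s + 4)*(s^2 - 7*s + 10) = (s - 2)*(s + 4)*(s - 5)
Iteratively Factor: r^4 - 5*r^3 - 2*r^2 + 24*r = (r)*(r^3 - 5*r^2 - 2*r + 24) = r*(r - 3)*(r^2 - 2*r - 8) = r*(r - 4)*(r - 3)*(r + 2)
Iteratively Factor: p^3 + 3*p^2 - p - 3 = (p + 3)*(p^2 - 1) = (p + 1)*(p + 3)*(p - 1)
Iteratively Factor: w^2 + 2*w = (w)*(w + 2)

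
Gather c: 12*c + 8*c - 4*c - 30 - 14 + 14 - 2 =16*c - 32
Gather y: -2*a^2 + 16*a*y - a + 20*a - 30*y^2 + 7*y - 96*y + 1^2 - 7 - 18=-2*a^2 + 19*a - 30*y^2 + y*(16*a - 89) - 24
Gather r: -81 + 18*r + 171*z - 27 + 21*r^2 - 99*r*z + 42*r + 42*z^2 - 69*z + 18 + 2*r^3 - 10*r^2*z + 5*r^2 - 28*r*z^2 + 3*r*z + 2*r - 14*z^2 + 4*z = 2*r^3 + r^2*(26 - 10*z) + r*(-28*z^2 - 96*z + 62) + 28*z^2 + 106*z - 90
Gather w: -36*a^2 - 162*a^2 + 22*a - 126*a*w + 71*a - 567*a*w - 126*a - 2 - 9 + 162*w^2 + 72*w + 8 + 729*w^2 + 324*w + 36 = -198*a^2 - 33*a + 891*w^2 + w*(396 - 693*a) + 33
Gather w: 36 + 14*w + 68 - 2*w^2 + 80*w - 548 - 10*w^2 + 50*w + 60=-12*w^2 + 144*w - 384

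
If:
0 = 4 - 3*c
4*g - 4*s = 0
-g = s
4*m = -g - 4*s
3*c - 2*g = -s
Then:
No Solution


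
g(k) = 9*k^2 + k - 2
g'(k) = 18*k + 1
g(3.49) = 111.11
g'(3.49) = 63.82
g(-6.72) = 397.71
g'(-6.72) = -119.96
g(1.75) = 27.31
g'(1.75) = 32.50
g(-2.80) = 65.76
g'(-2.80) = -49.40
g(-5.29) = 244.57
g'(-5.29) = -94.22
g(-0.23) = -1.75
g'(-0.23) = -3.14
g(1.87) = 31.34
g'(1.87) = 34.66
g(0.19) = -1.49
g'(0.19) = 4.42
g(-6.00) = 316.00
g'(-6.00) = -107.00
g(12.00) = 1306.00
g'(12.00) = 217.00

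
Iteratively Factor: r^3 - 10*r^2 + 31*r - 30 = (r - 2)*(r^2 - 8*r + 15) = (r - 3)*(r - 2)*(r - 5)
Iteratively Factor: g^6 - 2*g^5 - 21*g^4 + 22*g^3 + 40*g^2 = (g + 4)*(g^5 - 6*g^4 + 3*g^3 + 10*g^2) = (g - 2)*(g + 4)*(g^4 - 4*g^3 - 5*g^2) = g*(g - 2)*(g + 4)*(g^3 - 4*g^2 - 5*g) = g*(g - 5)*(g - 2)*(g + 4)*(g^2 + g) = g*(g - 5)*(g - 2)*(g + 1)*(g + 4)*(g)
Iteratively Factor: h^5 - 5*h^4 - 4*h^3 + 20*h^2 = (h)*(h^4 - 5*h^3 - 4*h^2 + 20*h) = h*(h - 5)*(h^3 - 4*h) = h*(h - 5)*(h + 2)*(h^2 - 2*h) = h^2*(h - 5)*(h + 2)*(h - 2)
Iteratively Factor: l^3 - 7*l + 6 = (l - 2)*(l^2 + 2*l - 3) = (l - 2)*(l - 1)*(l + 3)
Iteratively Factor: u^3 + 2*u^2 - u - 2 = (u - 1)*(u^2 + 3*u + 2) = (u - 1)*(u + 1)*(u + 2)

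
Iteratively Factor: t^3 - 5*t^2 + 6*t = (t)*(t^2 - 5*t + 6) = t*(t - 3)*(t - 2)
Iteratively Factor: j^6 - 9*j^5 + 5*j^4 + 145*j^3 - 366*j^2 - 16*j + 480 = (j - 4)*(j^5 - 5*j^4 - 15*j^3 + 85*j^2 - 26*j - 120) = (j - 4)*(j - 3)*(j^4 - 2*j^3 - 21*j^2 + 22*j + 40) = (j - 4)*(j - 3)*(j + 1)*(j^3 - 3*j^2 - 18*j + 40) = (j - 4)*(j - 3)*(j - 2)*(j + 1)*(j^2 - j - 20) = (j - 5)*(j - 4)*(j - 3)*(j - 2)*(j + 1)*(j + 4)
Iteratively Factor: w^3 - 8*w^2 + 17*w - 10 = (w - 2)*(w^2 - 6*w + 5) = (w - 2)*(w - 1)*(w - 5)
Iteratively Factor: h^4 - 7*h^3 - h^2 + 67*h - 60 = (h - 1)*(h^3 - 6*h^2 - 7*h + 60) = (h - 1)*(h + 3)*(h^2 - 9*h + 20) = (h - 4)*(h - 1)*(h + 3)*(h - 5)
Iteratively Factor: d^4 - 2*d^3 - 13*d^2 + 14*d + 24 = (d - 4)*(d^3 + 2*d^2 - 5*d - 6) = (d - 4)*(d - 2)*(d^2 + 4*d + 3) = (d - 4)*(d - 2)*(d + 3)*(d + 1)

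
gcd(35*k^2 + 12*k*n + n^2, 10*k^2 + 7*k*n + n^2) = 5*k + n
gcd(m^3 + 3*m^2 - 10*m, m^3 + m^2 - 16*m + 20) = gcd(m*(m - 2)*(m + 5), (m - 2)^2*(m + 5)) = m^2 + 3*m - 10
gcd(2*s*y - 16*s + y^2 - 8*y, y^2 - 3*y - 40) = y - 8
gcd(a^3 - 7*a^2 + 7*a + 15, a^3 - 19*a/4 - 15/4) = a + 1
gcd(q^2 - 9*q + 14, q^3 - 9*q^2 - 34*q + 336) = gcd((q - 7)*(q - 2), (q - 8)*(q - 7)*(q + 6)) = q - 7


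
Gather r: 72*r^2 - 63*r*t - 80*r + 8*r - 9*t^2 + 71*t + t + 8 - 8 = 72*r^2 + r*(-63*t - 72) - 9*t^2 + 72*t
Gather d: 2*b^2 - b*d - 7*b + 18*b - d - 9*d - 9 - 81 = 2*b^2 + 11*b + d*(-b - 10) - 90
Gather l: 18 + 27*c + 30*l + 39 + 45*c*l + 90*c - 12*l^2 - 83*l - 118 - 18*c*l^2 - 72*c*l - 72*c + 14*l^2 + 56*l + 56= 45*c + l^2*(2 - 18*c) + l*(3 - 27*c) - 5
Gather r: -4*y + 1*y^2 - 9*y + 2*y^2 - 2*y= 3*y^2 - 15*y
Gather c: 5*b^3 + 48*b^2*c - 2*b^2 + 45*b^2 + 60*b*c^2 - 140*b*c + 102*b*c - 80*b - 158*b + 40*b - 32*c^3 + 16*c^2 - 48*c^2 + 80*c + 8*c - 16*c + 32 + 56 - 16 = 5*b^3 + 43*b^2 - 198*b - 32*c^3 + c^2*(60*b - 32) + c*(48*b^2 - 38*b + 72) + 72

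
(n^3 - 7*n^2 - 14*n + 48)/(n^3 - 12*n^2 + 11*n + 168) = (n - 2)/(n - 7)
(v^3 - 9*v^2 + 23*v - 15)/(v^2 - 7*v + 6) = (v^2 - 8*v + 15)/(v - 6)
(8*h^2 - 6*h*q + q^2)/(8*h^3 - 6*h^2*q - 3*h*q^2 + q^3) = (-2*h + q)/(-2*h^2 + h*q + q^2)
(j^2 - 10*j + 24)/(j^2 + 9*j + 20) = (j^2 - 10*j + 24)/(j^2 + 9*j + 20)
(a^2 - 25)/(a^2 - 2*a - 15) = (a + 5)/(a + 3)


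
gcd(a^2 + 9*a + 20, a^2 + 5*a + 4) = a + 4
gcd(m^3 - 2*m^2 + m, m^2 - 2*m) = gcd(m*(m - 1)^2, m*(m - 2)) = m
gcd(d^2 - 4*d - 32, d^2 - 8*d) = d - 8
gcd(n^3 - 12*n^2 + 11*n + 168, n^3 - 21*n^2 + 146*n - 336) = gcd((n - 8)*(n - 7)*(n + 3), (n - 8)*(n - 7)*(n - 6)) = n^2 - 15*n + 56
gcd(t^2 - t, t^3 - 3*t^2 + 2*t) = t^2 - t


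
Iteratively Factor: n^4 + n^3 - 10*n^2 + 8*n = (n + 4)*(n^3 - 3*n^2 + 2*n) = (n - 2)*(n + 4)*(n^2 - n) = (n - 2)*(n - 1)*(n + 4)*(n)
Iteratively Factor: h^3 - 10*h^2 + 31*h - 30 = (h - 3)*(h^2 - 7*h + 10) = (h - 3)*(h - 2)*(h - 5)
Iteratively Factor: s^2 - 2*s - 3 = (s + 1)*(s - 3)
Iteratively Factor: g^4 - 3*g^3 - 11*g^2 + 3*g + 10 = (g - 1)*(g^3 - 2*g^2 - 13*g - 10) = (g - 1)*(g + 1)*(g^2 - 3*g - 10) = (g - 5)*(g - 1)*(g + 1)*(g + 2)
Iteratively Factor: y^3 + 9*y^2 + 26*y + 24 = (y + 3)*(y^2 + 6*y + 8) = (y + 3)*(y + 4)*(y + 2)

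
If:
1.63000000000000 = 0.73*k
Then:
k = 2.23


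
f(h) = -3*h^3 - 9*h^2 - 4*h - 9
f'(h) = -9*h^2 - 18*h - 4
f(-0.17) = -8.57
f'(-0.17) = -1.20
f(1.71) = -57.16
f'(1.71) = -61.10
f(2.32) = -104.18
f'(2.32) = -94.20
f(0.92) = -22.63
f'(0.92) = -28.18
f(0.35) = -11.63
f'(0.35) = -11.40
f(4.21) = -409.21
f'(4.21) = -239.30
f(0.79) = -19.26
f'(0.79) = -23.84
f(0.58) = -14.93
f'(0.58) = -17.47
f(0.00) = -9.00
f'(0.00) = -4.00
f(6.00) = -1005.00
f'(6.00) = -436.00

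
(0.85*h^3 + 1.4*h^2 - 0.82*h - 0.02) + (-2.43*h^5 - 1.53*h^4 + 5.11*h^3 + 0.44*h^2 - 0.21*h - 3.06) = -2.43*h^5 - 1.53*h^4 + 5.96*h^3 + 1.84*h^2 - 1.03*h - 3.08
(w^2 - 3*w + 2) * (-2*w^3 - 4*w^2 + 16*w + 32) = -2*w^5 + 2*w^4 + 24*w^3 - 24*w^2 - 64*w + 64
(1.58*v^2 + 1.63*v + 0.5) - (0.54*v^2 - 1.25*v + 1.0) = 1.04*v^2 + 2.88*v - 0.5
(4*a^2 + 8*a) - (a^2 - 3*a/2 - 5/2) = 3*a^2 + 19*a/2 + 5/2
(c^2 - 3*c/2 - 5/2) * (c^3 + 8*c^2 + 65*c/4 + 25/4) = c^5 + 13*c^4/2 + 7*c^3/4 - 305*c^2/8 - 50*c - 125/8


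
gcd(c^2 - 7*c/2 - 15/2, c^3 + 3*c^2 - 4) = 1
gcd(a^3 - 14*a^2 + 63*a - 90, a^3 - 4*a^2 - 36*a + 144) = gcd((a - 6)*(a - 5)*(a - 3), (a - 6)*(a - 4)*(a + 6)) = a - 6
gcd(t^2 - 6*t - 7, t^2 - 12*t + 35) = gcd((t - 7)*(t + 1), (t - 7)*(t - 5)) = t - 7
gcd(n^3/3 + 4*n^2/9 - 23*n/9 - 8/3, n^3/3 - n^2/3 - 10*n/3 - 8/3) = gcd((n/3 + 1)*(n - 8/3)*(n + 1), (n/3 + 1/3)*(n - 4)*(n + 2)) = n + 1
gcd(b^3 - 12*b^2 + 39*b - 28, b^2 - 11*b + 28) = b^2 - 11*b + 28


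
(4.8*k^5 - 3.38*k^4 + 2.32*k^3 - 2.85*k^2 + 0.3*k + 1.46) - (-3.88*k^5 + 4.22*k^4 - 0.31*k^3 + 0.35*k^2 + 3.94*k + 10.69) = 8.68*k^5 - 7.6*k^4 + 2.63*k^3 - 3.2*k^2 - 3.64*k - 9.23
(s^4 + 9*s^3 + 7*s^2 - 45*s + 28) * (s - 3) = s^5 + 6*s^4 - 20*s^3 - 66*s^2 + 163*s - 84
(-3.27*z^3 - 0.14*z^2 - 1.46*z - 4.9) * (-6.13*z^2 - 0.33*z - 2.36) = 20.0451*z^5 + 1.9373*z^4 + 16.7132*z^3 + 30.8492*z^2 + 5.0626*z + 11.564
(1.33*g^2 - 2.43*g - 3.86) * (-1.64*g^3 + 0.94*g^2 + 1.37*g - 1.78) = -2.1812*g^5 + 5.2354*g^4 + 5.8683*g^3 - 9.3249*g^2 - 0.962800000000001*g + 6.8708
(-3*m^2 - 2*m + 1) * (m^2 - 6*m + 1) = -3*m^4 + 16*m^3 + 10*m^2 - 8*m + 1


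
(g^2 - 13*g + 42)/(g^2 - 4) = (g^2 - 13*g + 42)/(g^2 - 4)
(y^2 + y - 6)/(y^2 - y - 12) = (y - 2)/(y - 4)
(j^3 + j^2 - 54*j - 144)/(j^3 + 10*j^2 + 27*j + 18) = (j - 8)/(j + 1)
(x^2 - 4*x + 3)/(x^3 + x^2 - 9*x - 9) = (x - 1)/(x^2 + 4*x + 3)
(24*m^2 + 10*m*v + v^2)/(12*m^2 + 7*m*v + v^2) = (6*m + v)/(3*m + v)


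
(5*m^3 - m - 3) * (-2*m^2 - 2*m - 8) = -10*m^5 - 10*m^4 - 38*m^3 + 8*m^2 + 14*m + 24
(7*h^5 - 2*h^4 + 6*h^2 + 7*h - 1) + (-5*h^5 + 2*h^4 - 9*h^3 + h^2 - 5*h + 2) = 2*h^5 - 9*h^3 + 7*h^2 + 2*h + 1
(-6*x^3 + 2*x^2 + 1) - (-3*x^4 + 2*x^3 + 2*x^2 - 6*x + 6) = 3*x^4 - 8*x^3 + 6*x - 5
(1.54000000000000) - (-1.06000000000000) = 2.60000000000000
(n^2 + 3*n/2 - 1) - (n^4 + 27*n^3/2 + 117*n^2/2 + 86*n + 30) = -n^4 - 27*n^3/2 - 115*n^2/2 - 169*n/2 - 31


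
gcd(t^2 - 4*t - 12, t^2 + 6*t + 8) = t + 2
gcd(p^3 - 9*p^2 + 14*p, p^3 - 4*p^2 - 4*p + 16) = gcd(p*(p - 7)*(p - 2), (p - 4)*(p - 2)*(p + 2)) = p - 2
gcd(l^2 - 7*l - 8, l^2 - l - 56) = l - 8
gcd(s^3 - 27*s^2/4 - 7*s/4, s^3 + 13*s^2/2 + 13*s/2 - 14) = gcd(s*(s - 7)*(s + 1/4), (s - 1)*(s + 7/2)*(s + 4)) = 1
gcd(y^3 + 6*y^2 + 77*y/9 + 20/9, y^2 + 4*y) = y + 4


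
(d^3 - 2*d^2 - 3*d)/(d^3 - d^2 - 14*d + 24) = d*(d + 1)/(d^2 + 2*d - 8)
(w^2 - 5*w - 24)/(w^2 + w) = (w^2 - 5*w - 24)/(w*(w + 1))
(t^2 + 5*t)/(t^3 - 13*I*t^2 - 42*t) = (t + 5)/(t^2 - 13*I*t - 42)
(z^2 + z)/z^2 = (z + 1)/z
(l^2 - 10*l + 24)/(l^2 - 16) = (l - 6)/(l + 4)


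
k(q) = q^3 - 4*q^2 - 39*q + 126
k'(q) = 3*q^2 - 8*q - 39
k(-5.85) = 17.06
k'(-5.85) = 110.47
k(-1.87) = 178.40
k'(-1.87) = -13.55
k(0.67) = 98.38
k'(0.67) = -43.01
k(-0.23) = 134.75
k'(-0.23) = -37.00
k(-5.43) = 59.73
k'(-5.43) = 92.89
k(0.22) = 117.24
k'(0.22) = -40.61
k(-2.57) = 182.84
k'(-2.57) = 1.37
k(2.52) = 18.32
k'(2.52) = -40.11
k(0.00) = 126.00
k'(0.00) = -39.00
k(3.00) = 0.00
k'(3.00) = -36.00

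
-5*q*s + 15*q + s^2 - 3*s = (-5*q + s)*(s - 3)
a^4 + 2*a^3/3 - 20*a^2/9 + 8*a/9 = a*(a - 2/3)^2*(a + 2)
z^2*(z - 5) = z^3 - 5*z^2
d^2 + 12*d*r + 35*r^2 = (d + 5*r)*(d + 7*r)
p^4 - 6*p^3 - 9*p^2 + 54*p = p*(p - 6)*(p - 3)*(p + 3)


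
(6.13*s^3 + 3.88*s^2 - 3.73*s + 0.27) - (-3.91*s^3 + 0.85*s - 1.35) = 10.04*s^3 + 3.88*s^2 - 4.58*s + 1.62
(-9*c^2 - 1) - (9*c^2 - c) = -18*c^2 + c - 1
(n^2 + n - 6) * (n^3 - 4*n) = n^5 + n^4 - 10*n^3 - 4*n^2 + 24*n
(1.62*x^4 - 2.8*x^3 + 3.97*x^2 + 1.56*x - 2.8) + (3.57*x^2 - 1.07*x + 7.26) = 1.62*x^4 - 2.8*x^3 + 7.54*x^2 + 0.49*x + 4.46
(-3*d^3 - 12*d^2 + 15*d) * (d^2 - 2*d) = -3*d^5 - 6*d^4 + 39*d^3 - 30*d^2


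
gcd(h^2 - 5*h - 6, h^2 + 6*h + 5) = h + 1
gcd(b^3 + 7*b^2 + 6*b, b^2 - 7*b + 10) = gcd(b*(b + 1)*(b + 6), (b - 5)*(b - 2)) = 1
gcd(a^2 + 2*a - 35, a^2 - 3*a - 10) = a - 5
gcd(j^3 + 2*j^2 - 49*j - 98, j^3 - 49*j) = j^2 - 49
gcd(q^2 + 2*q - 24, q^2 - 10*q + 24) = q - 4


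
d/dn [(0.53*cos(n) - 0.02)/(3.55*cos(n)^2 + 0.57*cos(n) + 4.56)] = (1.8815*cos(n)^2 - 0.142*cos(n) - 2.4282)*sin(n)/(12.6025*cos(n)^4 + 4.047*cos(n)^3 + 32.7009*cos(n)^2 + 5.1984*cos(n) + 20.7936)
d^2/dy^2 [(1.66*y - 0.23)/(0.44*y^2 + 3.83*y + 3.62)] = ((0.88*y + 3.83)*(1.66*y - 0.23)*(1.76*y + 7.66) - (4.3824*y + 12.5132)*(0.44*y^2 + 3.83*y + 3.62))/(0.44*y^2 + 3.83*y + 3.62)^3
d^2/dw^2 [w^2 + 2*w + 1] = 2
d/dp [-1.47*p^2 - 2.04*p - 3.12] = -2.94*p - 2.04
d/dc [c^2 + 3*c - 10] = 2*c + 3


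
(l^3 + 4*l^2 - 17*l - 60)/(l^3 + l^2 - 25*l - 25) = (l^2 - l - 12)/(l^2 - 4*l - 5)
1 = 1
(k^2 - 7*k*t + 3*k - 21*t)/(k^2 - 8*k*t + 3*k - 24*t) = (-k + 7*t)/(-k + 8*t)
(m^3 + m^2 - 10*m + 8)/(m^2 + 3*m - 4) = m - 2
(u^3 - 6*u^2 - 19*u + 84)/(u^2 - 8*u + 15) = (u^2 - 3*u - 28)/(u - 5)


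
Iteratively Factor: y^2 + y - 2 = (y - 1)*(y + 2)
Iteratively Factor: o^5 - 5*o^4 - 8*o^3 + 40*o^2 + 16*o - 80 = (o - 2)*(o^4 - 3*o^3 - 14*o^2 + 12*o + 40) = (o - 5)*(o - 2)*(o^3 + 2*o^2 - 4*o - 8) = (o - 5)*(o - 2)^2*(o^2 + 4*o + 4) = (o - 5)*(o - 2)^2*(o + 2)*(o + 2)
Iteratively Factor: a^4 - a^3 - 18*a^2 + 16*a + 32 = (a + 4)*(a^3 - 5*a^2 + 2*a + 8) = (a + 1)*(a + 4)*(a^2 - 6*a + 8) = (a - 2)*(a + 1)*(a + 4)*(a - 4)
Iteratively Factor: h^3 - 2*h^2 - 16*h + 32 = (h - 2)*(h^2 - 16) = (h - 2)*(h + 4)*(h - 4)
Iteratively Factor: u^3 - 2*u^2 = (u)*(u^2 - 2*u) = u*(u - 2)*(u)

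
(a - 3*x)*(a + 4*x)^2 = a^3 + 5*a^2*x - 8*a*x^2 - 48*x^3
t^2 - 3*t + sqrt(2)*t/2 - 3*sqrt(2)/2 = (t - 3)*(t + sqrt(2)/2)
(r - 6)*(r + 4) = r^2 - 2*r - 24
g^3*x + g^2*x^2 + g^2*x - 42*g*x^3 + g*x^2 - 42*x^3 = (g - 6*x)*(g + 7*x)*(g*x + x)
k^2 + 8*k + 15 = (k + 3)*(k + 5)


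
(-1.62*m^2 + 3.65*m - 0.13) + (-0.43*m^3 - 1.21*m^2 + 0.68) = -0.43*m^3 - 2.83*m^2 + 3.65*m + 0.55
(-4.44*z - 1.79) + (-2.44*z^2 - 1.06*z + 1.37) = -2.44*z^2 - 5.5*z - 0.42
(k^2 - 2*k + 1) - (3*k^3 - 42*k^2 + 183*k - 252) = -3*k^3 + 43*k^2 - 185*k + 253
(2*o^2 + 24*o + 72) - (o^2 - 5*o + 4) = o^2 + 29*o + 68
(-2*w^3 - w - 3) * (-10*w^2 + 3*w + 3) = 20*w^5 - 6*w^4 + 4*w^3 + 27*w^2 - 12*w - 9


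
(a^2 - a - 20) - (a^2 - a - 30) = 10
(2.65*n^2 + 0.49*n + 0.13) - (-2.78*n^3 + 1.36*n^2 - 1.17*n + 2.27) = 2.78*n^3 + 1.29*n^2 + 1.66*n - 2.14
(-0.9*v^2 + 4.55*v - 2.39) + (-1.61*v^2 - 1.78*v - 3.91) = -2.51*v^2 + 2.77*v - 6.3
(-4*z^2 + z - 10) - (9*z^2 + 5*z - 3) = -13*z^2 - 4*z - 7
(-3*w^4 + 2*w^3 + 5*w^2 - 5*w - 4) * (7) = -21*w^4 + 14*w^3 + 35*w^2 - 35*w - 28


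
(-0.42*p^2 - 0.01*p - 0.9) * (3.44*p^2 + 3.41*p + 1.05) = -1.4448*p^4 - 1.4666*p^3 - 3.5711*p^2 - 3.0795*p - 0.945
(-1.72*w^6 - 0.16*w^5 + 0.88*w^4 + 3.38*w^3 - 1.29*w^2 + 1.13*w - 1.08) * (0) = 0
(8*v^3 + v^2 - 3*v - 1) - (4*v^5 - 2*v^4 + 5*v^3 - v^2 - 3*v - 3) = -4*v^5 + 2*v^4 + 3*v^3 + 2*v^2 + 2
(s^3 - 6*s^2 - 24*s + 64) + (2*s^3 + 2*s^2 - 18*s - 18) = 3*s^3 - 4*s^2 - 42*s + 46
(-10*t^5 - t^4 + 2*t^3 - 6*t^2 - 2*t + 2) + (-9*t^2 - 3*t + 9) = -10*t^5 - t^4 + 2*t^3 - 15*t^2 - 5*t + 11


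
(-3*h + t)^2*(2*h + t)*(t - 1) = 18*h^3*t - 18*h^3 - 3*h^2*t^2 + 3*h^2*t - 4*h*t^3 + 4*h*t^2 + t^4 - t^3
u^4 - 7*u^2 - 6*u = u*(u - 3)*(u + 1)*(u + 2)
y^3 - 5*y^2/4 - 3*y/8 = y*(y - 3/2)*(y + 1/4)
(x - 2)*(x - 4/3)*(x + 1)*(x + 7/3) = x^4 - 55*x^2/9 + 10*x/9 + 56/9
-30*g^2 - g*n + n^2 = (-6*g + n)*(5*g + n)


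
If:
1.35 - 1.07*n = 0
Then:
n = 1.26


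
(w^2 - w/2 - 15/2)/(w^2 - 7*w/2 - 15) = (w - 3)/(w - 6)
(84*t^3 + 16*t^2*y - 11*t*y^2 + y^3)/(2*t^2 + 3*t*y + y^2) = (42*t^2 - 13*t*y + y^2)/(t + y)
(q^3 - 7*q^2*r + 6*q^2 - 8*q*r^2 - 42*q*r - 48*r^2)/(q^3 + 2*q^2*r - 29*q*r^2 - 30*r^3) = (q^2 - 8*q*r + 6*q - 48*r)/(q^2 + q*r - 30*r^2)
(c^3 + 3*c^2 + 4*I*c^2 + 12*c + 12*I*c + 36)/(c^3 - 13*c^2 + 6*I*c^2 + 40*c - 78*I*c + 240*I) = (c^2 + c*(3 - 2*I) - 6*I)/(c^2 - 13*c + 40)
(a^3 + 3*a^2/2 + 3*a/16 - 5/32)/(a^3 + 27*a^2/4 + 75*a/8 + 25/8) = (a - 1/4)/(a + 5)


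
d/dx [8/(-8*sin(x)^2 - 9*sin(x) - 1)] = 8*(16*sin(x) + 9)*cos(x)/(8*sin(x)^2 + 9*sin(x) + 1)^2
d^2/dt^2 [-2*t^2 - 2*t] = -4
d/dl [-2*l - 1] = -2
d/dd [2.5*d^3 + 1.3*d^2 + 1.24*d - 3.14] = 7.5*d^2 + 2.6*d + 1.24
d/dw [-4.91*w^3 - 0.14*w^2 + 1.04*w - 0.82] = -14.73*w^2 - 0.28*w + 1.04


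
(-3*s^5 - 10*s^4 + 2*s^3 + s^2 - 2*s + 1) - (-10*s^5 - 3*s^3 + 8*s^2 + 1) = 7*s^5 - 10*s^4 + 5*s^3 - 7*s^2 - 2*s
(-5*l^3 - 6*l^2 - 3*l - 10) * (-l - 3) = 5*l^4 + 21*l^3 + 21*l^2 + 19*l + 30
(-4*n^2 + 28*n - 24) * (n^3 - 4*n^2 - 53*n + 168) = -4*n^5 + 44*n^4 + 76*n^3 - 2060*n^2 + 5976*n - 4032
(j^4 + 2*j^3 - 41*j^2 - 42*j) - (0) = j^4 + 2*j^3 - 41*j^2 - 42*j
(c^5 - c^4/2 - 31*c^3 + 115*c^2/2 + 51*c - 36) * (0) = 0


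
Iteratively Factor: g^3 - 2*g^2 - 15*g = (g + 3)*(g^2 - 5*g) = g*(g + 3)*(g - 5)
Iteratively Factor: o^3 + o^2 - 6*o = (o - 2)*(o^2 + 3*o) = o*(o - 2)*(o + 3)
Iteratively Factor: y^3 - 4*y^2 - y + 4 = (y - 4)*(y^2 - 1) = (y - 4)*(y + 1)*(y - 1)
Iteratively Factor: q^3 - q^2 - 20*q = (q)*(q^2 - q - 20) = q*(q - 5)*(q + 4)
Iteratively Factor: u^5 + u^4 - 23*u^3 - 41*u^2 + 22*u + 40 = (u + 1)*(u^4 - 23*u^2 - 18*u + 40) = (u + 1)*(u + 2)*(u^3 - 2*u^2 - 19*u + 20) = (u - 5)*(u + 1)*(u + 2)*(u^2 + 3*u - 4) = (u - 5)*(u - 1)*(u + 1)*(u + 2)*(u + 4)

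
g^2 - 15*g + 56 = (g - 8)*(g - 7)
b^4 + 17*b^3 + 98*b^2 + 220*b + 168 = (b + 2)^2*(b + 6)*(b + 7)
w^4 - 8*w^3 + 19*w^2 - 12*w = w*(w - 4)*(w - 3)*(w - 1)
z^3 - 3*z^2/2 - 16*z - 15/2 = (z - 5)*(z + 1/2)*(z + 3)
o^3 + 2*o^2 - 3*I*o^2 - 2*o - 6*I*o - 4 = (o + 2)*(o - 2*I)*(o - I)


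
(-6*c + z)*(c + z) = -6*c^2 - 5*c*z + z^2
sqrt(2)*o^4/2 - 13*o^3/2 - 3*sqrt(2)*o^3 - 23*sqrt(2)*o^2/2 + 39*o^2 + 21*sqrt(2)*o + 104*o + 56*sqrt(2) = (o - 8)*(o + 2)*(o - 7*sqrt(2))*(sqrt(2)*o/2 + 1/2)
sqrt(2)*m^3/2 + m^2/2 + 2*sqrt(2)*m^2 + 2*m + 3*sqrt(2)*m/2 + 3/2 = (m + 1)*(m + 3)*(sqrt(2)*m/2 + 1/2)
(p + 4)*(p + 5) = p^2 + 9*p + 20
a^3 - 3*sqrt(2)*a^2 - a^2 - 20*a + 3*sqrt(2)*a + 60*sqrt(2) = (a - 5)*(a + 4)*(a - 3*sqrt(2))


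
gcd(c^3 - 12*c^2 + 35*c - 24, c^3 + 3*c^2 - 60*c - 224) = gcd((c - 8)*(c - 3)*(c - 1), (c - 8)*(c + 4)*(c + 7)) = c - 8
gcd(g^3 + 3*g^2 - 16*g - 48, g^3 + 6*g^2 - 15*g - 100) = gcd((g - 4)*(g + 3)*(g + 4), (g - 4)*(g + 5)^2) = g - 4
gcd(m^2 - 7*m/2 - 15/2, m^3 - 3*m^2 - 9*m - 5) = m - 5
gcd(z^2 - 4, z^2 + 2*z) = z + 2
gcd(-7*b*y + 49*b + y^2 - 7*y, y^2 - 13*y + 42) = y - 7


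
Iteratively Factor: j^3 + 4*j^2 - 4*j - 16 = (j + 2)*(j^2 + 2*j - 8) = (j - 2)*(j + 2)*(j + 4)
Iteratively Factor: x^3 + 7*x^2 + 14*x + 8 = (x + 4)*(x^2 + 3*x + 2) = (x + 2)*(x + 4)*(x + 1)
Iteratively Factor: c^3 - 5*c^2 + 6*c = (c - 3)*(c^2 - 2*c) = (c - 3)*(c - 2)*(c)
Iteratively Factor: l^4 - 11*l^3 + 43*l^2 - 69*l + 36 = (l - 3)*(l^3 - 8*l^2 + 19*l - 12) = (l - 3)*(l - 1)*(l^2 - 7*l + 12) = (l - 4)*(l - 3)*(l - 1)*(l - 3)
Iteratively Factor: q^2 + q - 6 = (q + 3)*(q - 2)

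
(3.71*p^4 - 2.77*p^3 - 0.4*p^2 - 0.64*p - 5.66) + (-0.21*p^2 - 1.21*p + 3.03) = 3.71*p^4 - 2.77*p^3 - 0.61*p^2 - 1.85*p - 2.63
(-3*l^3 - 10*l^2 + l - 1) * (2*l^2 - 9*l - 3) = -6*l^5 + 7*l^4 + 101*l^3 + 19*l^2 + 6*l + 3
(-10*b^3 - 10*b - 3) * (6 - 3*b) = 30*b^4 - 60*b^3 + 30*b^2 - 51*b - 18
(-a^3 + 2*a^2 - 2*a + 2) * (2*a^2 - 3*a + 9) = -2*a^5 + 7*a^4 - 19*a^3 + 28*a^2 - 24*a + 18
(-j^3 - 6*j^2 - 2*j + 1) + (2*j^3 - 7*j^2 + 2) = j^3 - 13*j^2 - 2*j + 3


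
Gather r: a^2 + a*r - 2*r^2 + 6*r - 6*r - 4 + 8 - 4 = a^2 + a*r - 2*r^2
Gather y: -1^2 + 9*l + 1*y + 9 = 9*l + y + 8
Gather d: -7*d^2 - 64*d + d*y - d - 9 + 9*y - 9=-7*d^2 + d*(y - 65) + 9*y - 18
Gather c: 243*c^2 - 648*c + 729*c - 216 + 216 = 243*c^2 + 81*c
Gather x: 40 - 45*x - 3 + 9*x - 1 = 36 - 36*x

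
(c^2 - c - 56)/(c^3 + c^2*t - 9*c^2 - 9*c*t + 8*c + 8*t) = (c + 7)/(c^2 + c*t - c - t)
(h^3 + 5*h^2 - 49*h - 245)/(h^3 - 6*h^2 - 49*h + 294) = (h + 5)/(h - 6)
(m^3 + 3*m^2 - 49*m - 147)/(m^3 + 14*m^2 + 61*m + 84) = (m - 7)/(m + 4)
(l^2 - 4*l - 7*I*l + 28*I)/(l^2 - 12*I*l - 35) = (l - 4)/(l - 5*I)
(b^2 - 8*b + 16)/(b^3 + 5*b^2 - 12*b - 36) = (b^2 - 8*b + 16)/(b^3 + 5*b^2 - 12*b - 36)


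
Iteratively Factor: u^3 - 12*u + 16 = (u - 2)*(u^2 + 2*u - 8) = (u - 2)*(u + 4)*(u - 2)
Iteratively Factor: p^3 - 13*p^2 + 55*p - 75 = (p - 5)*(p^2 - 8*p + 15) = (p - 5)^2*(p - 3)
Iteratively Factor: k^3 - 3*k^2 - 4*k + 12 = (k - 2)*(k^2 - k - 6) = (k - 3)*(k - 2)*(k + 2)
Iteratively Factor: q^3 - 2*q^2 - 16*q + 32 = (q - 4)*(q^2 + 2*q - 8) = (q - 4)*(q - 2)*(q + 4)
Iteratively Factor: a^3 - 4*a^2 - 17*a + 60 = (a - 5)*(a^2 + a - 12) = (a - 5)*(a + 4)*(a - 3)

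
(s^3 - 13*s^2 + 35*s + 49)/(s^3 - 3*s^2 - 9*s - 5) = (s^2 - 14*s + 49)/(s^2 - 4*s - 5)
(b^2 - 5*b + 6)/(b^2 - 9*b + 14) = (b - 3)/(b - 7)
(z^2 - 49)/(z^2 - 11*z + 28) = (z + 7)/(z - 4)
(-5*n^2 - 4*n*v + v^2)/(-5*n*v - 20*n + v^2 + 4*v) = (n + v)/(v + 4)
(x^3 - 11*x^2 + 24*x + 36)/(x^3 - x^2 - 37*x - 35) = (x^2 - 12*x + 36)/(x^2 - 2*x - 35)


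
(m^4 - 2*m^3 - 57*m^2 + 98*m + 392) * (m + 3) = m^5 + m^4 - 63*m^3 - 73*m^2 + 686*m + 1176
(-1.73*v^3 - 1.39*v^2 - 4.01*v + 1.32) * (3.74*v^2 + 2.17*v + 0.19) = -6.4702*v^5 - 8.9527*v^4 - 18.3424*v^3 - 4.029*v^2 + 2.1025*v + 0.2508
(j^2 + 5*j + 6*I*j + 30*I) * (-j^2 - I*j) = -j^4 - 5*j^3 - 7*I*j^3 + 6*j^2 - 35*I*j^2 + 30*j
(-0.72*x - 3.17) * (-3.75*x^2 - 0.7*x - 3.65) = 2.7*x^3 + 12.3915*x^2 + 4.847*x + 11.5705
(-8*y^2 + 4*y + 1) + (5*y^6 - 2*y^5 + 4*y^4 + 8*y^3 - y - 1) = 5*y^6 - 2*y^5 + 4*y^4 + 8*y^3 - 8*y^2 + 3*y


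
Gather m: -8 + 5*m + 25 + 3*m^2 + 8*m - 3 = 3*m^2 + 13*m + 14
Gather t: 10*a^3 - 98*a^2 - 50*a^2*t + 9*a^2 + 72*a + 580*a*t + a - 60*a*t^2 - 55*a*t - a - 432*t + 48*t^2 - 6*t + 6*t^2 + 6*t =10*a^3 - 89*a^2 + 72*a + t^2*(54 - 60*a) + t*(-50*a^2 + 525*a - 432)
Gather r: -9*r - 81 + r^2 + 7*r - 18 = r^2 - 2*r - 99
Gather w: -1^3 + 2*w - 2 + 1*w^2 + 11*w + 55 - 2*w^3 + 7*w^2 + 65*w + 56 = -2*w^3 + 8*w^2 + 78*w + 108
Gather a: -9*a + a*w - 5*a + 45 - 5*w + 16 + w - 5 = a*(w - 14) - 4*w + 56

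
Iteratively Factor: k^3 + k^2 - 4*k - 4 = (k + 1)*(k^2 - 4) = (k - 2)*(k + 1)*(k + 2)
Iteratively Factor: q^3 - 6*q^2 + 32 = (q + 2)*(q^2 - 8*q + 16) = (q - 4)*(q + 2)*(q - 4)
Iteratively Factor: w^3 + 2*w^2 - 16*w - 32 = (w - 4)*(w^2 + 6*w + 8) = (w - 4)*(w + 2)*(w + 4)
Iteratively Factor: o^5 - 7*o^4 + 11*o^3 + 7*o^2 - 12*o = (o)*(o^4 - 7*o^3 + 11*o^2 + 7*o - 12) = o*(o - 3)*(o^3 - 4*o^2 - o + 4) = o*(o - 4)*(o - 3)*(o^2 - 1) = o*(o - 4)*(o - 3)*(o + 1)*(o - 1)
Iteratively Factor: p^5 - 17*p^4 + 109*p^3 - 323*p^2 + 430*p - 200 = (p - 5)*(p^4 - 12*p^3 + 49*p^2 - 78*p + 40) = (p - 5)*(p - 4)*(p^3 - 8*p^2 + 17*p - 10) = (p - 5)*(p - 4)*(p - 2)*(p^2 - 6*p + 5) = (p - 5)*(p - 4)*(p - 2)*(p - 1)*(p - 5)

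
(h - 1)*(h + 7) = h^2 + 6*h - 7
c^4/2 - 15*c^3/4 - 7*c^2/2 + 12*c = c*(c/2 + 1)*(c - 8)*(c - 3/2)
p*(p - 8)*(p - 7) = p^3 - 15*p^2 + 56*p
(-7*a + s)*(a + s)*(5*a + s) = -35*a^3 - 37*a^2*s - a*s^2 + s^3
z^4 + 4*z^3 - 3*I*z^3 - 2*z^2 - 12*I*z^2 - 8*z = z*(z + 4)*(z - 2*I)*(z - I)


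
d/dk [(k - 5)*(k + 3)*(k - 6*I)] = 3*k^2 + k*(-4 - 12*I) - 15 + 12*I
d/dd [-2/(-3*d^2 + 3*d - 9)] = 2*(1 - 2*d)/(3*(d^2 - d + 3)^2)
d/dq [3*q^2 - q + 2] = 6*q - 1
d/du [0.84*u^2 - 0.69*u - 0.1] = 1.68*u - 0.69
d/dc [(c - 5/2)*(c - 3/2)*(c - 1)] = 3*c^2 - 10*c + 31/4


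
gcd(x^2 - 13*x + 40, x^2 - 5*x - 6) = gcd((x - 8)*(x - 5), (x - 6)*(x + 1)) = 1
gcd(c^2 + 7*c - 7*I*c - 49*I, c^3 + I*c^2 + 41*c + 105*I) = c - 7*I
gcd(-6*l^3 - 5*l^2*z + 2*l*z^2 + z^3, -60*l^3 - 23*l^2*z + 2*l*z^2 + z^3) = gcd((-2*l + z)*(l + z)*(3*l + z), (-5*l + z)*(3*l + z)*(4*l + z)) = 3*l + z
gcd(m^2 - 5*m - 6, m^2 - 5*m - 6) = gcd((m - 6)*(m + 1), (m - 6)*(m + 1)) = m^2 - 5*m - 6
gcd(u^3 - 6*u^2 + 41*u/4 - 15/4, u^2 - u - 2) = 1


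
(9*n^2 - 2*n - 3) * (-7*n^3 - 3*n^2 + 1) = -63*n^5 - 13*n^4 + 27*n^3 + 18*n^2 - 2*n - 3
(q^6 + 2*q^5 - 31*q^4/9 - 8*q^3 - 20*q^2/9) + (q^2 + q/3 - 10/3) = q^6 + 2*q^5 - 31*q^4/9 - 8*q^3 - 11*q^2/9 + q/3 - 10/3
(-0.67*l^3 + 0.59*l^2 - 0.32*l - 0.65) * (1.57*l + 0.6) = -1.0519*l^4 + 0.5243*l^3 - 0.1484*l^2 - 1.2125*l - 0.39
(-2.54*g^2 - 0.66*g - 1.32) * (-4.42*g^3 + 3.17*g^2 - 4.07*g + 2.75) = 11.2268*g^5 - 5.1346*g^4 + 14.08*g^3 - 8.4832*g^2 + 3.5574*g - 3.63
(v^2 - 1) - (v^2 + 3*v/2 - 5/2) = 3/2 - 3*v/2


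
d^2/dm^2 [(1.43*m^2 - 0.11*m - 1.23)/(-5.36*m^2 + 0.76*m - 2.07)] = (5.6843418860808e-14*m^4 - 5.32998400000001*m^3 + 307.221264*m^2 - 37.386*m - 37.782006)/(153.990656*m^6 - 65.503488*m^5 + 187.698624*m^4 - 51.033088*m^3 + 72.488088*m^2 - 9.769572*m + 8.869743)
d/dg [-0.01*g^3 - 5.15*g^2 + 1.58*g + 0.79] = -0.03*g^2 - 10.3*g + 1.58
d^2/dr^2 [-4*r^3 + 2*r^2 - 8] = 4 - 24*r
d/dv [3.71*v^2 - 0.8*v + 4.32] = 7.42*v - 0.8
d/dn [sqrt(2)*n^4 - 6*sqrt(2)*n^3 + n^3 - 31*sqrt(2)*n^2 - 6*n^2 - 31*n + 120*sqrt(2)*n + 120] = 4*sqrt(2)*n^3 - 18*sqrt(2)*n^2 + 3*n^2 - 62*sqrt(2)*n - 12*n - 31 + 120*sqrt(2)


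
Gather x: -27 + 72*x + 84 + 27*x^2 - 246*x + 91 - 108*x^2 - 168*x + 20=-81*x^2 - 342*x + 168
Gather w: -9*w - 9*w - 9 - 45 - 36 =-18*w - 90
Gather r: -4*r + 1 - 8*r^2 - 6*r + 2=-8*r^2 - 10*r + 3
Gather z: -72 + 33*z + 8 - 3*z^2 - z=-3*z^2 + 32*z - 64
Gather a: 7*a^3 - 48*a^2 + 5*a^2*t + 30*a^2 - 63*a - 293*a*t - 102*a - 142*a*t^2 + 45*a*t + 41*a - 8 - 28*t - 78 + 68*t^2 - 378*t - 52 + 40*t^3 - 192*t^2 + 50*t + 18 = 7*a^3 + a^2*(5*t - 18) + a*(-142*t^2 - 248*t - 124) + 40*t^3 - 124*t^2 - 356*t - 120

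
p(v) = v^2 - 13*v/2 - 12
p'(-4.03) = -14.56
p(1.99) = -20.97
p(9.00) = 10.50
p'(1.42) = -3.66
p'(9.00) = 11.50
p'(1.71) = -3.08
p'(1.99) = -2.52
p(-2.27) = 7.91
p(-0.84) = -5.83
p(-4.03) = 30.44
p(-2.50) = 10.50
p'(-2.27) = -11.04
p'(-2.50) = -11.50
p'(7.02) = 7.54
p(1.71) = -20.19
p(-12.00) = 210.00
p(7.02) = -8.35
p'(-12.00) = -30.50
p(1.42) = -19.21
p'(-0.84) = -8.18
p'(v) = 2*v - 13/2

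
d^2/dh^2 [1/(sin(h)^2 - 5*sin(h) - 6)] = (-4*sin(h)^3 + 19*sin(h)^2 - 62*sin(h) + 62)/((sin(h) - 6)^3*(sin(h) + 1)^2)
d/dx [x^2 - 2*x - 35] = 2*x - 2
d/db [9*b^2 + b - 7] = 18*b + 1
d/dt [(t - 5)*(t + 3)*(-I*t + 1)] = -3*I*t^2 + t*(2 + 4*I) - 2 + 15*I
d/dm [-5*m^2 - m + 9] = -10*m - 1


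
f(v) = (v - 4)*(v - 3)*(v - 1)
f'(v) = (v - 4)*(v - 3) + (v - 4)*(v - 1) + (v - 3)*(v - 1)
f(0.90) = -0.65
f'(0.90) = 7.03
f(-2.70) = -141.30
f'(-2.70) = 84.07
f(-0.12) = -14.40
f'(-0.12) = 20.96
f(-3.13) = -180.51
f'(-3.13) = 98.47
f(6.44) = 45.66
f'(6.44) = 40.38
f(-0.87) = -35.24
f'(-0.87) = 35.19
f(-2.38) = -116.02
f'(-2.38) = 74.07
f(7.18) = 82.15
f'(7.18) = 58.78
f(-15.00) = -5472.00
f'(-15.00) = 934.00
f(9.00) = 240.00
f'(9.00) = 118.00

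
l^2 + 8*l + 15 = (l + 3)*(l + 5)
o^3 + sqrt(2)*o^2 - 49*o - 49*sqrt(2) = (o - 7)*(o + 7)*(o + sqrt(2))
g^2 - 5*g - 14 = (g - 7)*(g + 2)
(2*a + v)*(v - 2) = 2*a*v - 4*a + v^2 - 2*v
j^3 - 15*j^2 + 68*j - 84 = (j - 7)*(j - 6)*(j - 2)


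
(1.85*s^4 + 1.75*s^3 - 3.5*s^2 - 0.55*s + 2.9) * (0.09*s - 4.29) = 0.1665*s^5 - 7.779*s^4 - 7.8225*s^3 + 14.9655*s^2 + 2.6205*s - 12.441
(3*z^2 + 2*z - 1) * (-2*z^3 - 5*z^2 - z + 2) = -6*z^5 - 19*z^4 - 11*z^3 + 9*z^2 + 5*z - 2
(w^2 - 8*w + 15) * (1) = w^2 - 8*w + 15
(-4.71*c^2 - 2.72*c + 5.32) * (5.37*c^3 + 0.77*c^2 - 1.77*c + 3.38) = -25.2927*c^5 - 18.2331*c^4 + 34.8107*c^3 - 7.009*c^2 - 18.61*c + 17.9816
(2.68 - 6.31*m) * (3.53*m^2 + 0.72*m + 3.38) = -22.2743*m^3 + 4.9172*m^2 - 19.3982*m + 9.0584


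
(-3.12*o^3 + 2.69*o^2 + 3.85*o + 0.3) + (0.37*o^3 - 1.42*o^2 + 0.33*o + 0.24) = -2.75*o^3 + 1.27*o^2 + 4.18*o + 0.54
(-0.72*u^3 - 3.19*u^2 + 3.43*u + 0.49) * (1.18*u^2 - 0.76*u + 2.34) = -0.8496*u^5 - 3.217*u^4 + 4.787*u^3 - 9.4932*u^2 + 7.6538*u + 1.1466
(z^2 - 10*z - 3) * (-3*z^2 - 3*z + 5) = -3*z^4 + 27*z^3 + 44*z^2 - 41*z - 15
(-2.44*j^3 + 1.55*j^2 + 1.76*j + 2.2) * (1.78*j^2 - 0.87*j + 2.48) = -4.3432*j^5 + 4.8818*j^4 - 4.2669*j^3 + 6.2288*j^2 + 2.4508*j + 5.456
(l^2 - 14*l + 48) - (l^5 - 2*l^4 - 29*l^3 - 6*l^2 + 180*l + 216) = -l^5 + 2*l^4 + 29*l^3 + 7*l^2 - 194*l - 168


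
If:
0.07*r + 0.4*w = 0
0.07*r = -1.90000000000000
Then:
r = -27.14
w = 4.75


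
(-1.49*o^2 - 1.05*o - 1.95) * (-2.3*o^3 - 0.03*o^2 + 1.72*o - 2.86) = 3.427*o^5 + 2.4597*o^4 + 1.9537*o^3 + 2.5139*o^2 - 0.351*o + 5.577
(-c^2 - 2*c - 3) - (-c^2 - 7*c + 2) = 5*c - 5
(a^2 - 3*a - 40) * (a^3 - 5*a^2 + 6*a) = a^5 - 8*a^4 - 19*a^3 + 182*a^2 - 240*a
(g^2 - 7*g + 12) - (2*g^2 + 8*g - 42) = -g^2 - 15*g + 54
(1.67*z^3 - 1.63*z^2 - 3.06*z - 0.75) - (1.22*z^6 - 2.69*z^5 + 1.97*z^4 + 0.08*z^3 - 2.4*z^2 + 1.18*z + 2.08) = -1.22*z^6 + 2.69*z^5 - 1.97*z^4 + 1.59*z^3 + 0.77*z^2 - 4.24*z - 2.83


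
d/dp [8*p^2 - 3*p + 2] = 16*p - 3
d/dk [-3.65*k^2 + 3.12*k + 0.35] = 3.12 - 7.3*k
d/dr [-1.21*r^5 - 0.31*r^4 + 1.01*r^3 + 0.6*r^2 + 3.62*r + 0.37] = -6.05*r^4 - 1.24*r^3 + 3.03*r^2 + 1.2*r + 3.62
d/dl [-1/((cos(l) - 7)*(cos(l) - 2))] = (9 - 2*cos(l))*sin(l)/((cos(l) - 7)^2*(cos(l) - 2)^2)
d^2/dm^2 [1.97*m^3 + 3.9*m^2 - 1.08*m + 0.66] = 11.82*m + 7.8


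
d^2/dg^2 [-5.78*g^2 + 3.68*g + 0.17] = -11.5600000000000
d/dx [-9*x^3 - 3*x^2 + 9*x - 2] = -27*x^2 - 6*x + 9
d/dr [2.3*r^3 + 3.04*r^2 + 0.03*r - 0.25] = 6.9*r^2 + 6.08*r + 0.03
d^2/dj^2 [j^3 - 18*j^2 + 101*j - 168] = 6*j - 36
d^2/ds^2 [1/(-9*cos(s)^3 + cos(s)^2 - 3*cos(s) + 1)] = ((-39*cos(s) + 8*cos(2*s) - 81*cos(3*s))*(9*cos(s)^3 - cos(s)^2 + 3*cos(s) - 1)/4 - 2*(27*cos(s)^2 - 2*cos(s) + 3)^2*sin(s)^2)/(9*cos(s)^3 - cos(s)^2 + 3*cos(s) - 1)^3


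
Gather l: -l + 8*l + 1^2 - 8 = 7*l - 7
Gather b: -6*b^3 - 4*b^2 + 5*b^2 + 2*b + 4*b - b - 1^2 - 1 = -6*b^3 + b^2 + 5*b - 2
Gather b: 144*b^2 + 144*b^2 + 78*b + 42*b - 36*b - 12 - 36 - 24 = 288*b^2 + 84*b - 72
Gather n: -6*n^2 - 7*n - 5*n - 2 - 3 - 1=-6*n^2 - 12*n - 6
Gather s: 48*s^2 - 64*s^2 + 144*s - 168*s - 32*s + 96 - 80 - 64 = -16*s^2 - 56*s - 48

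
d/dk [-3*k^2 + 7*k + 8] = 7 - 6*k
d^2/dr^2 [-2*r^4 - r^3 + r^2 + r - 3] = -24*r^2 - 6*r + 2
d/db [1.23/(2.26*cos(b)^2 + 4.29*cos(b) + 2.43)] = (5.5596*cos(b) + 5.2767)*sin(b)/(2.26*cos(b)^2 + 4.29*cos(b) + 2.43)^2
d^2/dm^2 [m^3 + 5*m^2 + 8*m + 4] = 6*m + 10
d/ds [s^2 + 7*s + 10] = 2*s + 7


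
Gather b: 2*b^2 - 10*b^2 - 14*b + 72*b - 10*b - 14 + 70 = -8*b^2 + 48*b + 56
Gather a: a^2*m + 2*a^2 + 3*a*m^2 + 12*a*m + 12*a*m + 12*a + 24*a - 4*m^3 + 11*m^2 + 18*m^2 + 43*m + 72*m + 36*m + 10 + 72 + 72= a^2*(m + 2) + a*(3*m^2 + 24*m + 36) - 4*m^3 + 29*m^2 + 151*m + 154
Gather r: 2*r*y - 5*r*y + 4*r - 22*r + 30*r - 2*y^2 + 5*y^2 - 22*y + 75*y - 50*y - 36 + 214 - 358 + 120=r*(12 - 3*y) + 3*y^2 + 3*y - 60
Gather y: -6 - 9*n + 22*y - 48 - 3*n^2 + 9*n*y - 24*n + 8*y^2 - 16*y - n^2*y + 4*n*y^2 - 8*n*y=-3*n^2 - 33*n + y^2*(4*n + 8) + y*(-n^2 + n + 6) - 54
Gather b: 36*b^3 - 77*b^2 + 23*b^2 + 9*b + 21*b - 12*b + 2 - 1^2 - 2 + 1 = 36*b^3 - 54*b^2 + 18*b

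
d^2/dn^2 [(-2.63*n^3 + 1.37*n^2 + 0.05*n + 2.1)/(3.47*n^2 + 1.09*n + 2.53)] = (-4.26325641456066e-14*n^4 + 30.769248*n^3 + 36.034632*n^2 - 55.982952*n - 14.619504)/(41.781923*n^6 + 39.373743*n^5 + 103.758552*n^4 + 58.710343*n^3 + 75.651048*n^2 + 20.930943*n + 16.194277)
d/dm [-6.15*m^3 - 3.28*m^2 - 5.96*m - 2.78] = -18.45*m^2 - 6.56*m - 5.96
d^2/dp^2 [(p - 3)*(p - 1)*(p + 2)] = 6*p - 4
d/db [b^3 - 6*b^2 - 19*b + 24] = 3*b^2 - 12*b - 19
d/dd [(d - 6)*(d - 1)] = 2*d - 7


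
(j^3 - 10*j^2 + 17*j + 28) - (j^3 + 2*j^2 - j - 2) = -12*j^2 + 18*j + 30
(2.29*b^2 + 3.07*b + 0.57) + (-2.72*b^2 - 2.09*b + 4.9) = -0.43*b^2 + 0.98*b + 5.47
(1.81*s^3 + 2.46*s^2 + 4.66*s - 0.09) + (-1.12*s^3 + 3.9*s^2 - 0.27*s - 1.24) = 0.69*s^3 + 6.36*s^2 + 4.39*s - 1.33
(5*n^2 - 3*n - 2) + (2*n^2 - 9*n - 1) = 7*n^2 - 12*n - 3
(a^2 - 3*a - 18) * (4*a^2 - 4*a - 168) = 4*a^4 - 16*a^3 - 228*a^2 + 576*a + 3024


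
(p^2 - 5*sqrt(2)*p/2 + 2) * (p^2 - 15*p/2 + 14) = p^4 - 15*p^3/2 - 5*sqrt(2)*p^3/2 + 16*p^2 + 75*sqrt(2)*p^2/4 - 35*sqrt(2)*p - 15*p + 28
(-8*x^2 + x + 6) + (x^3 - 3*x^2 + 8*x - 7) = x^3 - 11*x^2 + 9*x - 1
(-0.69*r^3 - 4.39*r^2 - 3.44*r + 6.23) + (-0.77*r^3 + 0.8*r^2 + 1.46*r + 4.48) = -1.46*r^3 - 3.59*r^2 - 1.98*r + 10.71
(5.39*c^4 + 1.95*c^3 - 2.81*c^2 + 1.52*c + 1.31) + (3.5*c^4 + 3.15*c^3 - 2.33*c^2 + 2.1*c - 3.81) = 8.89*c^4 + 5.1*c^3 - 5.14*c^2 + 3.62*c - 2.5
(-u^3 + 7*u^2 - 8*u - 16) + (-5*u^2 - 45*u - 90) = -u^3 + 2*u^2 - 53*u - 106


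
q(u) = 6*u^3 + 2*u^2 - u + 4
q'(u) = 18*u^2 + 4*u - 1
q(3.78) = 352.86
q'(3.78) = 271.31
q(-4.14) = -383.33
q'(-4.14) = 290.95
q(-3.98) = -338.61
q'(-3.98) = 268.21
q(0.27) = 3.99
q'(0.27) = 1.39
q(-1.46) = -8.95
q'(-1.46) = 31.53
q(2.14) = 69.82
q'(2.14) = 89.99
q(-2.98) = -134.04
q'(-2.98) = 146.93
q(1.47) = 25.91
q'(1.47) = 43.78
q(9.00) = 4531.00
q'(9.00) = 1493.00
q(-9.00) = -4199.00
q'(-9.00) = 1421.00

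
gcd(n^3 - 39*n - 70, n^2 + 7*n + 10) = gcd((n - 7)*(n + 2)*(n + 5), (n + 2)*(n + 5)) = n^2 + 7*n + 10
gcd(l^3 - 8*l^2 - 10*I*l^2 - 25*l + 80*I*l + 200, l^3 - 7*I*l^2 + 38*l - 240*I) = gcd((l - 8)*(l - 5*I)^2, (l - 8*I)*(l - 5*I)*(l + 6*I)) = l - 5*I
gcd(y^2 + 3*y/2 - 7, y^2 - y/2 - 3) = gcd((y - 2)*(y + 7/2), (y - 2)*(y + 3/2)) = y - 2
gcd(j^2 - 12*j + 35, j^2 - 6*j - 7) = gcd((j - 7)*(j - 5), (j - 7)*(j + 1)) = j - 7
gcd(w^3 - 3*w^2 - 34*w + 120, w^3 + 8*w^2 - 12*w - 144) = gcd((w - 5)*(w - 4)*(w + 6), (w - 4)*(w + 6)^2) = w^2 + 2*w - 24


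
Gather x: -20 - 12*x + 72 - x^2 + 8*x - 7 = -x^2 - 4*x + 45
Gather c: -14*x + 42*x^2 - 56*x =42*x^2 - 70*x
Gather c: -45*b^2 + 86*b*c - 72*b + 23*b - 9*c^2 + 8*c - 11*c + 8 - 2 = -45*b^2 - 49*b - 9*c^2 + c*(86*b - 3) + 6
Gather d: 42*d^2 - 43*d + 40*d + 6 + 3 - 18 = 42*d^2 - 3*d - 9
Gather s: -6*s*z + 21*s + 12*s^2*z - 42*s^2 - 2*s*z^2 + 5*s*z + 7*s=s^2*(12*z - 42) + s*(-2*z^2 - z + 28)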